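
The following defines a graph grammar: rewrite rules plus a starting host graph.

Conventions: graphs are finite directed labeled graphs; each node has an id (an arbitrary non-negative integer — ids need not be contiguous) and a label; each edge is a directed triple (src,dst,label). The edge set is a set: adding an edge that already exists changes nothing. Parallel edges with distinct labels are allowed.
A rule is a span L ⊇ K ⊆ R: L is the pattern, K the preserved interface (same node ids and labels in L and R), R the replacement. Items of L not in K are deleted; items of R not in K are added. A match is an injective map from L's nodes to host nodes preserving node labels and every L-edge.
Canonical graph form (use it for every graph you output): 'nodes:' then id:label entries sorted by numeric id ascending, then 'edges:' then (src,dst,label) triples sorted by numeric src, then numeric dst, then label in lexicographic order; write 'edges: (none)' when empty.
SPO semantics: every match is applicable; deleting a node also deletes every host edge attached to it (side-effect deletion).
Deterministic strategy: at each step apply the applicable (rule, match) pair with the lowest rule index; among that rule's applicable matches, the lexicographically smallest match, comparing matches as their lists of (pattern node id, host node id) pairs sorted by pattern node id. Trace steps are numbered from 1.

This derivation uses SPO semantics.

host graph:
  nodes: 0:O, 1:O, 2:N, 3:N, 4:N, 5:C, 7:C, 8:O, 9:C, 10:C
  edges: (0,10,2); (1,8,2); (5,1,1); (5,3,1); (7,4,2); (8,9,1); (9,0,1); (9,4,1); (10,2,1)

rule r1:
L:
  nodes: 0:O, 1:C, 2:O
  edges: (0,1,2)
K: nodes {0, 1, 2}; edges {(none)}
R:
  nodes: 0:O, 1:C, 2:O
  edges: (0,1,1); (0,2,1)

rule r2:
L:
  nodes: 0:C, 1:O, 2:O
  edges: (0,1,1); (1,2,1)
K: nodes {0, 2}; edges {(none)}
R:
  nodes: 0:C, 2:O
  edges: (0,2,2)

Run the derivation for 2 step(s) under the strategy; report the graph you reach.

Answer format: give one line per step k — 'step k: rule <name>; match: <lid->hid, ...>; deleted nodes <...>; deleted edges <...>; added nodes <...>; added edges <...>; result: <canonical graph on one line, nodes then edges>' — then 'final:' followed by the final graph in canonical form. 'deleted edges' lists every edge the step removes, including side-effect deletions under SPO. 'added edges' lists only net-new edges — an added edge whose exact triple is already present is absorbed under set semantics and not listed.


step 1: rule r1; match: 0->0, 1->10, 2->1; deleted nodes (none); deleted edges (0,10,2); added nodes (none); added edges (0,1,1); (0,10,1); result: nodes: 0:O, 1:O, 2:N, 3:N, 4:N, 5:C, 7:C, 8:O, 9:C, 10:C edges: (0,1,1); (0,10,1); (1,8,2); (5,1,1); (5,3,1); (7,4,2); (8,9,1); (9,0,1); (9,4,1); (10,2,1)
step 2: rule r2; match: 0->9, 1->0, 2->1; deleted nodes 0; deleted edges (0,1,1); (0,10,1); (9,0,1); added nodes (none); added edges (9,1,2); result: nodes: 1:O, 2:N, 3:N, 4:N, 5:C, 7:C, 8:O, 9:C, 10:C edges: (1,8,2); (5,1,1); (5,3,1); (7,4,2); (8,9,1); (9,1,2); (9,4,1); (10,2,1)
final:
nodes: 1:O, 2:N, 3:N, 4:N, 5:C, 7:C, 8:O, 9:C, 10:C
edges: (1,8,2); (5,1,1); (5,3,1); (7,4,2); (8,9,1); (9,1,2); (9,4,1); (10,2,1)


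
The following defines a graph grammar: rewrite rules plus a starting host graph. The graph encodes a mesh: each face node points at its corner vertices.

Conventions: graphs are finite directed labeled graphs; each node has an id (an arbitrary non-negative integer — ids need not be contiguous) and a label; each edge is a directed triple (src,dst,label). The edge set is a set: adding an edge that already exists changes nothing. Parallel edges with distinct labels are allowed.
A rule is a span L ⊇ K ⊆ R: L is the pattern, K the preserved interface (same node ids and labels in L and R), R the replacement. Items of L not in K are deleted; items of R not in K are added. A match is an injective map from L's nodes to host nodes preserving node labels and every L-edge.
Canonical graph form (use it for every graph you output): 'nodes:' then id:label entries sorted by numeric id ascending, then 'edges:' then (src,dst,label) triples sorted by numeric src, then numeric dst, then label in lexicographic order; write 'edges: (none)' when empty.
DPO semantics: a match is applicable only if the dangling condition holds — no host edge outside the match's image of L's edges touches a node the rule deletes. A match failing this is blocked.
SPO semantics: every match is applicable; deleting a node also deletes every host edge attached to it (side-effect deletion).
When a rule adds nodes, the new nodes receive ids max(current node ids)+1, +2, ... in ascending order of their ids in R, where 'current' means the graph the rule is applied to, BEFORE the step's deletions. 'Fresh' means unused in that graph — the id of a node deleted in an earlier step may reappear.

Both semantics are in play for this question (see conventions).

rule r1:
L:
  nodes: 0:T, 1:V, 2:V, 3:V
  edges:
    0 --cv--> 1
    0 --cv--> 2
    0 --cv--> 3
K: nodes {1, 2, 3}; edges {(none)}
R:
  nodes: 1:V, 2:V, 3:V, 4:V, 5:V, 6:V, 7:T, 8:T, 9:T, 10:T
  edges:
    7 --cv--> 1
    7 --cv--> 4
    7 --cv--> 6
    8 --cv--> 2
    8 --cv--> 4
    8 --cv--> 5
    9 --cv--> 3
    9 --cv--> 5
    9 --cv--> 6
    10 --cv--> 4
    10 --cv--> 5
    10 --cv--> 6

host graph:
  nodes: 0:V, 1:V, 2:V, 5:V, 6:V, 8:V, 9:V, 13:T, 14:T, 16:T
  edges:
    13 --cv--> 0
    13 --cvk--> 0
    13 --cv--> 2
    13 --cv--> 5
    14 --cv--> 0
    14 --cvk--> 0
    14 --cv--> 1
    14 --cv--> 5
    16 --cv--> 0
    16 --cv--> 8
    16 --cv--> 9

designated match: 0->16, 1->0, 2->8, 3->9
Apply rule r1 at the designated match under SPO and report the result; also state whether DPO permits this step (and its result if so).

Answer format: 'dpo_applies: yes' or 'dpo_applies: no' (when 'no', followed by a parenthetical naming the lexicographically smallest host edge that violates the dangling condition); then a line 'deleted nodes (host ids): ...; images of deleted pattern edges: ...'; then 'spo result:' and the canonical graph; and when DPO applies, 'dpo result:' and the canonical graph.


dpo_applies: yes
deleted nodes (host ids): 16; images of deleted pattern edges: (16,0,cv); (16,8,cv); (16,9,cv)
spo result:
nodes: 0:V, 1:V, 2:V, 5:V, 6:V, 8:V, 9:V, 13:T, 14:T, 17:V, 18:V, 19:V, 20:T, 21:T, 22:T, 23:T
edges: (13,0,cv); (13,0,cvk); (13,2,cv); (13,5,cv); (14,0,cv); (14,0,cvk); (14,1,cv); (14,5,cv); (20,0,cv); (20,17,cv); (20,19,cv); (21,8,cv); (21,17,cv); (21,18,cv); (22,9,cv); (22,18,cv); (22,19,cv); (23,17,cv); (23,18,cv); (23,19,cv)
dpo result:
nodes: 0:V, 1:V, 2:V, 5:V, 6:V, 8:V, 9:V, 13:T, 14:T, 17:V, 18:V, 19:V, 20:T, 21:T, 22:T, 23:T
edges: (13,0,cv); (13,0,cvk); (13,2,cv); (13,5,cv); (14,0,cv); (14,0,cvk); (14,1,cv); (14,5,cv); (20,0,cv); (20,17,cv); (20,19,cv); (21,8,cv); (21,17,cv); (21,18,cv); (22,9,cv); (22,18,cv); (22,19,cv); (23,17,cv); (23,18,cv); (23,19,cv)


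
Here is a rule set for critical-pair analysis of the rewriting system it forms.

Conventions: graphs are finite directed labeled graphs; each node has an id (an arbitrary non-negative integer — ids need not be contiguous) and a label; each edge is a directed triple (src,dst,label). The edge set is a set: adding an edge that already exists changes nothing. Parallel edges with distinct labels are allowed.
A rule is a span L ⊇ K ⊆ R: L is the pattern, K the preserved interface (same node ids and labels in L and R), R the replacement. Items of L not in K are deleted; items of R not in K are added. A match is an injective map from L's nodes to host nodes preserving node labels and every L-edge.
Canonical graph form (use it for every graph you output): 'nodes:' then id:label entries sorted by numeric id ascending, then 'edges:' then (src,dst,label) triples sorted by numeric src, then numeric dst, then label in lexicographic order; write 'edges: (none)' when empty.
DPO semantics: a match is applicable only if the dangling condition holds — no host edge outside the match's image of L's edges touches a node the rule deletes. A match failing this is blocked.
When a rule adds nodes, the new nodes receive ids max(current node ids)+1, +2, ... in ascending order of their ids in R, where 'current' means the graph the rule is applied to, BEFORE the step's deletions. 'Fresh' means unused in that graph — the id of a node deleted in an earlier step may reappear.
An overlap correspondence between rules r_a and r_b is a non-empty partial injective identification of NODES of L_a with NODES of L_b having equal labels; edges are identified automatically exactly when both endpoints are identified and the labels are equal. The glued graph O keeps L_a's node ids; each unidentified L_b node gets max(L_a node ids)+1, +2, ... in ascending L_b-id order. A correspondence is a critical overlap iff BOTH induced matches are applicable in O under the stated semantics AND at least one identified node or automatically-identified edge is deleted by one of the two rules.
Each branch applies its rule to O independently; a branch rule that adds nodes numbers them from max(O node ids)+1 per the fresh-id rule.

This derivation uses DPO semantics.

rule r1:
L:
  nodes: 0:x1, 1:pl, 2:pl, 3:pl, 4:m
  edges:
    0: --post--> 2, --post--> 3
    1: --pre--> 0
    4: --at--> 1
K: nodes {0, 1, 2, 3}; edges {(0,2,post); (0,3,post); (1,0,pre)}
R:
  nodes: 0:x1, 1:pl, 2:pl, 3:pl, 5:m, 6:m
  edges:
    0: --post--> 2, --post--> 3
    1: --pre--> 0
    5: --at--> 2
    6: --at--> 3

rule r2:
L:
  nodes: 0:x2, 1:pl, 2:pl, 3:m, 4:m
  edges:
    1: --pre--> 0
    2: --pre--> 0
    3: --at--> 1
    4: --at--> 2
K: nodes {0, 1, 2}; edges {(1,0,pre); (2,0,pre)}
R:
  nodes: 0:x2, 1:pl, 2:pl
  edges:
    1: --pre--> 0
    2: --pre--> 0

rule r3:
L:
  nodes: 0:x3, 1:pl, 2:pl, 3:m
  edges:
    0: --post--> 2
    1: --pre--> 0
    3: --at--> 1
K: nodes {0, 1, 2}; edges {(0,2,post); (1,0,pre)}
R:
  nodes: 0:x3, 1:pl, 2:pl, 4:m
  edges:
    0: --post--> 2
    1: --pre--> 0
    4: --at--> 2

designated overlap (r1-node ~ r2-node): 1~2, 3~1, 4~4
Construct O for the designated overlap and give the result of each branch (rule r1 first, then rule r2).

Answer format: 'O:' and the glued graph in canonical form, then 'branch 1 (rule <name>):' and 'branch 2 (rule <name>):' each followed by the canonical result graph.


O:
nodes: 0:x1, 1:pl, 2:pl, 3:pl, 4:m, 5:x2, 6:m
edges: (0,2,post); (0,3,post); (1,0,pre); (1,5,pre); (3,5,pre); (4,1,at); (6,3,at)
branch 1 (rule r1):
nodes: 0:x1, 1:pl, 2:pl, 3:pl, 5:x2, 6:m, 7:m, 8:m
edges: (0,2,post); (0,3,post); (1,0,pre); (1,5,pre); (3,5,pre); (6,3,at); (7,2,at); (8,3,at)
branch 2 (rule r2):
nodes: 0:x1, 1:pl, 2:pl, 3:pl, 5:x2
edges: (0,2,post); (0,3,post); (1,0,pre); (1,5,pre); (3,5,pre)


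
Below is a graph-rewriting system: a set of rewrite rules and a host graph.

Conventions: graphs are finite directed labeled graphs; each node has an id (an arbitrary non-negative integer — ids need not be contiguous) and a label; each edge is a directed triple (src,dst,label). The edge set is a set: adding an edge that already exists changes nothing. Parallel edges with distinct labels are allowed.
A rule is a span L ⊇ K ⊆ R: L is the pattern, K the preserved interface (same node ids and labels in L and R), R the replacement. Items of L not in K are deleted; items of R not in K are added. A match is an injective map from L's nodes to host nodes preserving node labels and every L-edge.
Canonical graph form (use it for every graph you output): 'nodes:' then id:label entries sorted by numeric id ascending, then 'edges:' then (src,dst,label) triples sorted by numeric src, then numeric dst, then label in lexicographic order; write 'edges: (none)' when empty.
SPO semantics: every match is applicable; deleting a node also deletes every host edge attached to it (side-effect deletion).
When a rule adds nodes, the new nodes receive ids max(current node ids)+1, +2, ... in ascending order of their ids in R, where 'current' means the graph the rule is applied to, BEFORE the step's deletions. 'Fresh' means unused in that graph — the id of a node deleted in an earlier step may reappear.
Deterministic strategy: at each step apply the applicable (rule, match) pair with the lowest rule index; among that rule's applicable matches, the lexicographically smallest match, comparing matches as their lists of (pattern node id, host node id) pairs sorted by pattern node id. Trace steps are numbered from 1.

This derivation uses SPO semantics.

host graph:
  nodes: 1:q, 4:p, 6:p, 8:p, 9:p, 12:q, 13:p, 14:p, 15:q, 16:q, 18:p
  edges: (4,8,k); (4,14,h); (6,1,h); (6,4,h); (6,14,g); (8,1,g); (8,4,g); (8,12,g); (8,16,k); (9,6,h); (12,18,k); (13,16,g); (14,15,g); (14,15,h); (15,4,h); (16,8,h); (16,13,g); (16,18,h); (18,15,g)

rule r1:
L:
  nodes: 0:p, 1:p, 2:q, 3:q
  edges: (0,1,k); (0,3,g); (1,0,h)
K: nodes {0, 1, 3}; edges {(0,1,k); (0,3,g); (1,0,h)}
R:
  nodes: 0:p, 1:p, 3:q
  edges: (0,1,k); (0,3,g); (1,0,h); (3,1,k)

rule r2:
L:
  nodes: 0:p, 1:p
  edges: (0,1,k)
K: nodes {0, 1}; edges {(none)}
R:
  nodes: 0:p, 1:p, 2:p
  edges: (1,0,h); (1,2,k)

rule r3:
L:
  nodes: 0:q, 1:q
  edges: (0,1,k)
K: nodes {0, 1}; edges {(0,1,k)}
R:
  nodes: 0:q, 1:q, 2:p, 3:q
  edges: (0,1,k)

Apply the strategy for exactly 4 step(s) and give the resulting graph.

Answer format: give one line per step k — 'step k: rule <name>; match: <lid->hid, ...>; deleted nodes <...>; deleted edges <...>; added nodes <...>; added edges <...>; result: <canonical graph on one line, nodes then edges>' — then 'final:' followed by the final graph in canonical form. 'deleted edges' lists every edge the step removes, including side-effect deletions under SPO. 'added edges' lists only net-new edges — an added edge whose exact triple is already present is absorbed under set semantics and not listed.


step 1: rule r2; match: 0->4, 1->8; deleted nodes (none); deleted edges (4,8,k); added nodes 19; added edges (8,4,h); (8,19,k); result: nodes: 1:q, 4:p, 6:p, 8:p, 9:p, 12:q, 13:p, 14:p, 15:q, 16:q, 18:p, 19:p edges: (4,14,h); (6,1,h); (6,4,h); (6,14,g); (8,1,g); (8,4,g); (8,4,h); (8,12,g); (8,16,k); (8,19,k); (9,6,h); (12,18,k); (13,16,g); (14,15,g); (14,15,h); (15,4,h); (16,8,h); (16,13,g); (16,18,h); (18,15,g)
step 2: rule r2; match: 0->8, 1->19; deleted nodes (none); deleted edges (8,19,k); added nodes 20; added edges (19,8,h); (19,20,k); result: nodes: 1:q, 4:p, 6:p, 8:p, 9:p, 12:q, 13:p, 14:p, 15:q, 16:q, 18:p, 19:p, 20:p edges: (4,14,h); (6,1,h); (6,4,h); (6,14,g); (8,1,g); (8,4,g); (8,4,h); (8,12,g); (8,16,k); (9,6,h); (12,18,k); (13,16,g); (14,15,g); (14,15,h); (15,4,h); (16,8,h); (16,13,g); (16,18,h); (18,15,g); (19,8,h); (19,20,k)
step 3: rule r2; match: 0->19, 1->20; deleted nodes (none); deleted edges (19,20,k); added nodes 21; added edges (20,19,h); (20,21,k); result: nodes: 1:q, 4:p, 6:p, 8:p, 9:p, 12:q, 13:p, 14:p, 15:q, 16:q, 18:p, 19:p, 20:p, 21:p edges: (4,14,h); (6,1,h); (6,4,h); (6,14,g); (8,1,g); (8,4,g); (8,4,h); (8,12,g); (8,16,k); (9,6,h); (12,18,k); (13,16,g); (14,15,g); (14,15,h); (15,4,h); (16,8,h); (16,13,g); (16,18,h); (18,15,g); (19,8,h); (20,19,h); (20,21,k)
step 4: rule r2; match: 0->20, 1->21; deleted nodes (none); deleted edges (20,21,k); added nodes 22; added edges (21,20,h); (21,22,k); result: nodes: 1:q, 4:p, 6:p, 8:p, 9:p, 12:q, 13:p, 14:p, 15:q, 16:q, 18:p, 19:p, 20:p, 21:p, 22:p edges: (4,14,h); (6,1,h); (6,4,h); (6,14,g); (8,1,g); (8,4,g); (8,4,h); (8,12,g); (8,16,k); (9,6,h); (12,18,k); (13,16,g); (14,15,g); (14,15,h); (15,4,h); (16,8,h); (16,13,g); (16,18,h); (18,15,g); (19,8,h); (20,19,h); (21,20,h); (21,22,k)
final:
nodes: 1:q, 4:p, 6:p, 8:p, 9:p, 12:q, 13:p, 14:p, 15:q, 16:q, 18:p, 19:p, 20:p, 21:p, 22:p
edges: (4,14,h); (6,1,h); (6,4,h); (6,14,g); (8,1,g); (8,4,g); (8,4,h); (8,12,g); (8,16,k); (9,6,h); (12,18,k); (13,16,g); (14,15,g); (14,15,h); (15,4,h); (16,8,h); (16,13,g); (16,18,h); (18,15,g); (19,8,h); (20,19,h); (21,20,h); (21,22,k)


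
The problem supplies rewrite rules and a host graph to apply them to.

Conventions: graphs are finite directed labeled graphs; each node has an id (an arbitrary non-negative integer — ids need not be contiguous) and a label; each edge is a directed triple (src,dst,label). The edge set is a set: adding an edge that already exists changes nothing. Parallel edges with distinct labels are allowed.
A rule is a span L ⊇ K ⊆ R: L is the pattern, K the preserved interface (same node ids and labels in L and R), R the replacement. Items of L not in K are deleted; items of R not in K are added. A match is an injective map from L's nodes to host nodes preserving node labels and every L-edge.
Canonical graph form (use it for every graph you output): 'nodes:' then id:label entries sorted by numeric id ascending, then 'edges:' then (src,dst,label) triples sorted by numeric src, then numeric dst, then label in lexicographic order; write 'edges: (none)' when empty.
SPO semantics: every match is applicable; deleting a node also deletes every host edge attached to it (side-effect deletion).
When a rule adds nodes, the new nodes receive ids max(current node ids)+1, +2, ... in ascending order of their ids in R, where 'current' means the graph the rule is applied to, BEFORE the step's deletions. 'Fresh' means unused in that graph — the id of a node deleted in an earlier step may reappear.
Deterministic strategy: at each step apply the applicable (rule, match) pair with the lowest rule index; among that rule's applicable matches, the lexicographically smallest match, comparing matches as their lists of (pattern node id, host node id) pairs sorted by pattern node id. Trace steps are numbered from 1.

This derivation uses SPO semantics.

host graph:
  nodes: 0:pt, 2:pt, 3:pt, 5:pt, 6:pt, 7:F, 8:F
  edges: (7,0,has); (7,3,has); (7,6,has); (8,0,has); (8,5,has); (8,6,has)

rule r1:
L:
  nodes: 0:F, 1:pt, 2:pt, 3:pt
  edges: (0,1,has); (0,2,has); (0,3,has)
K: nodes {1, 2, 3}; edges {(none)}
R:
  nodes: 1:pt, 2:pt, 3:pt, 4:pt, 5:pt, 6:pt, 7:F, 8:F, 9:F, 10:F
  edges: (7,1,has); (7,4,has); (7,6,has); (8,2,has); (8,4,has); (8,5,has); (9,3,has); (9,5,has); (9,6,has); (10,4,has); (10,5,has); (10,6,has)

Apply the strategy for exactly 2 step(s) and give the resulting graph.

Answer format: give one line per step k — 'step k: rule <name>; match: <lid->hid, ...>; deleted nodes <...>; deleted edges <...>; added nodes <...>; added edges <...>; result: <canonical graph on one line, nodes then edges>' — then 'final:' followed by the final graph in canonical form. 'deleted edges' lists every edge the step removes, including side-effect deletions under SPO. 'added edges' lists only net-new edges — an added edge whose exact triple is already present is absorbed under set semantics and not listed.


step 1: rule r1; match: 0->7, 1->0, 2->3, 3->6; deleted nodes 7; deleted edges (7,0,has); (7,3,has); (7,6,has); added nodes 9, 10, 11, 12, 13, 14, 15; added edges (12,0,has); (12,9,has); (12,11,has); (13,3,has); (13,9,has); (13,10,has); (14,6,has); (14,10,has); (14,11,has); (15,9,has); (15,10,has); (15,11,has); result: nodes: 0:pt, 2:pt, 3:pt, 5:pt, 6:pt, 8:F, 9:pt, 10:pt, 11:pt, 12:F, 13:F, 14:F, 15:F edges: (8,0,has); (8,5,has); (8,6,has); (12,0,has); (12,9,has); (12,11,has); (13,3,has); (13,9,has); (13,10,has); (14,6,has); (14,10,has); (14,11,has); (15,9,has); (15,10,has); (15,11,has)
step 2: rule r1; match: 0->8, 1->0, 2->5, 3->6; deleted nodes 8; deleted edges (8,0,has); (8,5,has); (8,6,has); added nodes 16, 17, 18, 19, 20, 21, 22; added edges (19,0,has); (19,16,has); (19,18,has); (20,5,has); (20,16,has); (20,17,has); (21,6,has); (21,17,has); (21,18,has); (22,16,has); (22,17,has); (22,18,has); result: nodes: 0:pt, 2:pt, 3:pt, 5:pt, 6:pt, 9:pt, 10:pt, 11:pt, 12:F, 13:F, 14:F, 15:F, 16:pt, 17:pt, 18:pt, 19:F, 20:F, 21:F, 22:F edges: (12,0,has); (12,9,has); (12,11,has); (13,3,has); (13,9,has); (13,10,has); (14,6,has); (14,10,has); (14,11,has); (15,9,has); (15,10,has); (15,11,has); (19,0,has); (19,16,has); (19,18,has); (20,5,has); (20,16,has); (20,17,has); (21,6,has); (21,17,has); (21,18,has); (22,16,has); (22,17,has); (22,18,has)
final:
nodes: 0:pt, 2:pt, 3:pt, 5:pt, 6:pt, 9:pt, 10:pt, 11:pt, 12:F, 13:F, 14:F, 15:F, 16:pt, 17:pt, 18:pt, 19:F, 20:F, 21:F, 22:F
edges: (12,0,has); (12,9,has); (12,11,has); (13,3,has); (13,9,has); (13,10,has); (14,6,has); (14,10,has); (14,11,has); (15,9,has); (15,10,has); (15,11,has); (19,0,has); (19,16,has); (19,18,has); (20,5,has); (20,16,has); (20,17,has); (21,6,has); (21,17,has); (21,18,has); (22,16,has); (22,17,has); (22,18,has)


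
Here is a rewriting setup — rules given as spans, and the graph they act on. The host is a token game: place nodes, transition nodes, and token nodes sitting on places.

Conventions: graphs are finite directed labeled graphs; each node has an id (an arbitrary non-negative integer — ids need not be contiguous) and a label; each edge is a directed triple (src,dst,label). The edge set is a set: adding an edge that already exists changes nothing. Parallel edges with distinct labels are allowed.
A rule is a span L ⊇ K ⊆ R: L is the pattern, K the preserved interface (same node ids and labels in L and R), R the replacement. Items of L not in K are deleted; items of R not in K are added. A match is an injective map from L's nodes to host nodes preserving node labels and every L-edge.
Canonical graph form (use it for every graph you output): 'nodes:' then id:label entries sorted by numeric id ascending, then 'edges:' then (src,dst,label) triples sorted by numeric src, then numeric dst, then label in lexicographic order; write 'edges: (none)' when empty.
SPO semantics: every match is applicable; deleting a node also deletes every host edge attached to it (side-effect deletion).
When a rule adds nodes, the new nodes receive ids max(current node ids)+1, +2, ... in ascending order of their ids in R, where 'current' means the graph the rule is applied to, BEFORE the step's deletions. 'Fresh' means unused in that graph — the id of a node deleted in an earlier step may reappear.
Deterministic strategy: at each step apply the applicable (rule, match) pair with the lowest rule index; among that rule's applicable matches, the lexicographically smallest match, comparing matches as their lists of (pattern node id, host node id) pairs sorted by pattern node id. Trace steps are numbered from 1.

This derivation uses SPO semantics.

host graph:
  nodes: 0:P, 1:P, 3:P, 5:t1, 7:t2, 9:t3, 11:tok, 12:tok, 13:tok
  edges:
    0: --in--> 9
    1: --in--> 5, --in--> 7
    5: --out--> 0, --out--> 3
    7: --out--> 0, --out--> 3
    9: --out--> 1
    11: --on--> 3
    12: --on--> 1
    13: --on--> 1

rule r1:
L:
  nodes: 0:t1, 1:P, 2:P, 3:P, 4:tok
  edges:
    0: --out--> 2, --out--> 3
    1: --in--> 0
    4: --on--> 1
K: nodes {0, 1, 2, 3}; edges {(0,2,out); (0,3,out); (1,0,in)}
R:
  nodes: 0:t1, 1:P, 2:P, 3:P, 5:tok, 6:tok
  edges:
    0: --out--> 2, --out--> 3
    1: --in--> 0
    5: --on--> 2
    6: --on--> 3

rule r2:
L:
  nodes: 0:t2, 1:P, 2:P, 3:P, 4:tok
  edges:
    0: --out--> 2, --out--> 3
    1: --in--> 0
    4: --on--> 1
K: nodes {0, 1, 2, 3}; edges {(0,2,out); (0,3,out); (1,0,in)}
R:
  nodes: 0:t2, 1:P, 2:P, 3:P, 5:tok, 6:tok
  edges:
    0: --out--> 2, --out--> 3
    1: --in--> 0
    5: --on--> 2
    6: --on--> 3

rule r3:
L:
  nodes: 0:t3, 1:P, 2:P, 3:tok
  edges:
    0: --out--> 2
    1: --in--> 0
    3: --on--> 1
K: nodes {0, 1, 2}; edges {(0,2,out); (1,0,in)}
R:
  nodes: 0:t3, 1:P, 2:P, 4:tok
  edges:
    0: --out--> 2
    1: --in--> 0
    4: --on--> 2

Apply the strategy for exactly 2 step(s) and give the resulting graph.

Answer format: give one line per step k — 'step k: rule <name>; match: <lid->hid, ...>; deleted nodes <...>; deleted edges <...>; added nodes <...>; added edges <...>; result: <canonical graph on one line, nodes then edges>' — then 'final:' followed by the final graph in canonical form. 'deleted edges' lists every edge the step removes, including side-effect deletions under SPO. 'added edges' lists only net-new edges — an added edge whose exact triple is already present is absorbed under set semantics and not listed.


step 1: rule r1; match: 0->5, 1->1, 2->0, 3->3, 4->12; deleted nodes 12; deleted edges (12,1,on); added nodes 14, 15; added edges (14,0,on); (15,3,on); result: nodes: 0:P, 1:P, 3:P, 5:t1, 7:t2, 9:t3, 11:tok, 13:tok, 14:tok, 15:tok edges: (0,9,in); (1,5,in); (1,7,in); (5,0,out); (5,3,out); (7,0,out); (7,3,out); (9,1,out); (11,3,on); (13,1,on); (14,0,on); (15,3,on)
step 2: rule r1; match: 0->5, 1->1, 2->0, 3->3, 4->13; deleted nodes 13; deleted edges (13,1,on); added nodes 16, 17; added edges (16,0,on); (17,3,on); result: nodes: 0:P, 1:P, 3:P, 5:t1, 7:t2, 9:t3, 11:tok, 14:tok, 15:tok, 16:tok, 17:tok edges: (0,9,in); (1,5,in); (1,7,in); (5,0,out); (5,3,out); (7,0,out); (7,3,out); (9,1,out); (11,3,on); (14,0,on); (15,3,on); (16,0,on); (17,3,on)
final:
nodes: 0:P, 1:P, 3:P, 5:t1, 7:t2, 9:t3, 11:tok, 14:tok, 15:tok, 16:tok, 17:tok
edges: (0,9,in); (1,5,in); (1,7,in); (5,0,out); (5,3,out); (7,0,out); (7,3,out); (9,1,out); (11,3,on); (14,0,on); (15,3,on); (16,0,on); (17,3,on)


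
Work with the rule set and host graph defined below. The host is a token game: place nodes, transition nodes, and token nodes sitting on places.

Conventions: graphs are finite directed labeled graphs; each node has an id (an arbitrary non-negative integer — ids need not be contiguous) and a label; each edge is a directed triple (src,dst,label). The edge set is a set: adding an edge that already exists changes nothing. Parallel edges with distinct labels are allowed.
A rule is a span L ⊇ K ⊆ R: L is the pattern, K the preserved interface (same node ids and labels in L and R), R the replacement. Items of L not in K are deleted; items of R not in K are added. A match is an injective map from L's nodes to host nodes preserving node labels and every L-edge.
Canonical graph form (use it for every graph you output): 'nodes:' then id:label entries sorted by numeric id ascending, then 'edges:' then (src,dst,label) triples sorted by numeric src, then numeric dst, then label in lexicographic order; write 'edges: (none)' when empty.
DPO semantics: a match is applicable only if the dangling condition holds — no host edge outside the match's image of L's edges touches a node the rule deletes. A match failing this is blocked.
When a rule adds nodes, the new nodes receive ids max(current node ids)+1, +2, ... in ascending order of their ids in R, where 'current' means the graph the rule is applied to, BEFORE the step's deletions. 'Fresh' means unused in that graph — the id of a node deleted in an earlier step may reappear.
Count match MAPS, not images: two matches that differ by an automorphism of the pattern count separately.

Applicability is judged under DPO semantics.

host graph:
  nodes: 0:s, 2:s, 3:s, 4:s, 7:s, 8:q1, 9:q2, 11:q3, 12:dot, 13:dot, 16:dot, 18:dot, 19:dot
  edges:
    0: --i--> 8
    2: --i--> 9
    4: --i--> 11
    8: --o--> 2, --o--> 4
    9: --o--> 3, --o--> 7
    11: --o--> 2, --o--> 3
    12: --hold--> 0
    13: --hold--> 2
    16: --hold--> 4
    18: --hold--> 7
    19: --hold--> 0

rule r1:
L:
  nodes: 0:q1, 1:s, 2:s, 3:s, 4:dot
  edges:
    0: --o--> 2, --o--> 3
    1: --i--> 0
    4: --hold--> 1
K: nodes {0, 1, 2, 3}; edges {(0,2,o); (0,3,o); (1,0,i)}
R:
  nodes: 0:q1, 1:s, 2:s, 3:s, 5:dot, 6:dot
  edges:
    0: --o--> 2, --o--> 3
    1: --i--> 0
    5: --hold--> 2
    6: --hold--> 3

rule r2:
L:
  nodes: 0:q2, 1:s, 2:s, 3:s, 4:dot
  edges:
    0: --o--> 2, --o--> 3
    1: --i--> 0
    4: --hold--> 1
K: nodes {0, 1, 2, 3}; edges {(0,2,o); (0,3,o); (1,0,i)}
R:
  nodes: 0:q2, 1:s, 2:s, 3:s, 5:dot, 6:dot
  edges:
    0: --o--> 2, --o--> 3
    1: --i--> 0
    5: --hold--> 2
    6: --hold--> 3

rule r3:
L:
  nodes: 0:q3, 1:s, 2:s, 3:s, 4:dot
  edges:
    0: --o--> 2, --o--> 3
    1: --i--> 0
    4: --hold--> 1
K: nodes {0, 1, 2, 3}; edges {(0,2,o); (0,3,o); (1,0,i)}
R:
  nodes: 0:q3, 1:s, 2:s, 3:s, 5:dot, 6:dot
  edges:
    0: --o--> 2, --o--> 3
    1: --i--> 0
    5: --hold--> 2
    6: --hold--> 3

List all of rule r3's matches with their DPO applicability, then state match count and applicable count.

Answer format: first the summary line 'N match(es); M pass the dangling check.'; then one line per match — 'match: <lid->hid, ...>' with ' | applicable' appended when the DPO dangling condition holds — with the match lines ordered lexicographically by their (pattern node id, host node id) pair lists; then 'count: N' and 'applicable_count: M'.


2 match(es); 2 pass the dangling check.
match: 0->11, 1->4, 2->2, 3->3, 4->16 | applicable
match: 0->11, 1->4, 2->3, 3->2, 4->16 | applicable
count: 2
applicable_count: 2


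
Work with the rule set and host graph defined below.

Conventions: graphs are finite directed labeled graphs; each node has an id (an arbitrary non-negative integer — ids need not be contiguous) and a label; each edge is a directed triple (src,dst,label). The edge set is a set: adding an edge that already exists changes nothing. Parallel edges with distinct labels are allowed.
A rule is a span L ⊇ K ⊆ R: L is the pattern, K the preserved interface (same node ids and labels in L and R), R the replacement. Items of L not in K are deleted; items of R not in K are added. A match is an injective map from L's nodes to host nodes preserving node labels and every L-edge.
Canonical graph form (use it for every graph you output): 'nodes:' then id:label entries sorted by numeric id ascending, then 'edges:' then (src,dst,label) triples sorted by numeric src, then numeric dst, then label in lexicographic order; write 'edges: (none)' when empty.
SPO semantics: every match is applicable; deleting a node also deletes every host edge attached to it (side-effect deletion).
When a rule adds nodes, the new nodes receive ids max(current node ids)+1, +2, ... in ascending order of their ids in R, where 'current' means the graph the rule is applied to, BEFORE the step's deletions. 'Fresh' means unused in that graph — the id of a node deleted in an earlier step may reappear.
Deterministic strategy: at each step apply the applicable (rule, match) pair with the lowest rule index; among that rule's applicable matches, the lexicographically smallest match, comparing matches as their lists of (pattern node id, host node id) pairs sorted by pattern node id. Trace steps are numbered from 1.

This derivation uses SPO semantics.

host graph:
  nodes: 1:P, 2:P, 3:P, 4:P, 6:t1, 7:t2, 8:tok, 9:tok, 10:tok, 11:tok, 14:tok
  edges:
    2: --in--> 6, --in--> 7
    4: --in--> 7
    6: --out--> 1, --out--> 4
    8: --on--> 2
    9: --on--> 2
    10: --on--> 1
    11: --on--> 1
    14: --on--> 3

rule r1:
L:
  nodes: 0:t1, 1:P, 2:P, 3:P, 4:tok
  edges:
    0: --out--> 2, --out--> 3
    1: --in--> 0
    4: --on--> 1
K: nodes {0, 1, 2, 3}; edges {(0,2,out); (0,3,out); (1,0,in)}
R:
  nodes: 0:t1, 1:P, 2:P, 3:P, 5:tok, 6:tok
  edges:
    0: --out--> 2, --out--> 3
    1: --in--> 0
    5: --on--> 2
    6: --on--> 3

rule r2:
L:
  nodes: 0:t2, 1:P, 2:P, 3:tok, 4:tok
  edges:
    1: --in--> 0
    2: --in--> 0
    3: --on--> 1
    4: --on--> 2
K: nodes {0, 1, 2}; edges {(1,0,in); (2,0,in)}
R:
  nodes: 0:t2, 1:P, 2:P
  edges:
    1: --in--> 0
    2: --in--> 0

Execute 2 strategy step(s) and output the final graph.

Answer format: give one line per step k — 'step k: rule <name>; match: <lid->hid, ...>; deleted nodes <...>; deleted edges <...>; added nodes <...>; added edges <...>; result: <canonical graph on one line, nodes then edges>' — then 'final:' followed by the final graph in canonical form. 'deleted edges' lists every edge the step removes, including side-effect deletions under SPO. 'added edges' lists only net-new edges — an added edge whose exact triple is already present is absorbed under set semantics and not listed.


step 1: rule r1; match: 0->6, 1->2, 2->1, 3->4, 4->8; deleted nodes 8; deleted edges (8,2,on); added nodes 15, 16; added edges (15,1,on); (16,4,on); result: nodes: 1:P, 2:P, 3:P, 4:P, 6:t1, 7:t2, 9:tok, 10:tok, 11:tok, 14:tok, 15:tok, 16:tok edges: (2,6,in); (2,7,in); (4,7,in); (6,1,out); (6,4,out); (9,2,on); (10,1,on); (11,1,on); (14,3,on); (15,1,on); (16,4,on)
step 2: rule r1; match: 0->6, 1->2, 2->1, 3->4, 4->9; deleted nodes 9; deleted edges (9,2,on); added nodes 17, 18; added edges (17,1,on); (18,4,on); result: nodes: 1:P, 2:P, 3:P, 4:P, 6:t1, 7:t2, 10:tok, 11:tok, 14:tok, 15:tok, 16:tok, 17:tok, 18:tok edges: (2,6,in); (2,7,in); (4,7,in); (6,1,out); (6,4,out); (10,1,on); (11,1,on); (14,3,on); (15,1,on); (16,4,on); (17,1,on); (18,4,on)
final:
nodes: 1:P, 2:P, 3:P, 4:P, 6:t1, 7:t2, 10:tok, 11:tok, 14:tok, 15:tok, 16:tok, 17:tok, 18:tok
edges: (2,6,in); (2,7,in); (4,7,in); (6,1,out); (6,4,out); (10,1,on); (11,1,on); (14,3,on); (15,1,on); (16,4,on); (17,1,on); (18,4,on)


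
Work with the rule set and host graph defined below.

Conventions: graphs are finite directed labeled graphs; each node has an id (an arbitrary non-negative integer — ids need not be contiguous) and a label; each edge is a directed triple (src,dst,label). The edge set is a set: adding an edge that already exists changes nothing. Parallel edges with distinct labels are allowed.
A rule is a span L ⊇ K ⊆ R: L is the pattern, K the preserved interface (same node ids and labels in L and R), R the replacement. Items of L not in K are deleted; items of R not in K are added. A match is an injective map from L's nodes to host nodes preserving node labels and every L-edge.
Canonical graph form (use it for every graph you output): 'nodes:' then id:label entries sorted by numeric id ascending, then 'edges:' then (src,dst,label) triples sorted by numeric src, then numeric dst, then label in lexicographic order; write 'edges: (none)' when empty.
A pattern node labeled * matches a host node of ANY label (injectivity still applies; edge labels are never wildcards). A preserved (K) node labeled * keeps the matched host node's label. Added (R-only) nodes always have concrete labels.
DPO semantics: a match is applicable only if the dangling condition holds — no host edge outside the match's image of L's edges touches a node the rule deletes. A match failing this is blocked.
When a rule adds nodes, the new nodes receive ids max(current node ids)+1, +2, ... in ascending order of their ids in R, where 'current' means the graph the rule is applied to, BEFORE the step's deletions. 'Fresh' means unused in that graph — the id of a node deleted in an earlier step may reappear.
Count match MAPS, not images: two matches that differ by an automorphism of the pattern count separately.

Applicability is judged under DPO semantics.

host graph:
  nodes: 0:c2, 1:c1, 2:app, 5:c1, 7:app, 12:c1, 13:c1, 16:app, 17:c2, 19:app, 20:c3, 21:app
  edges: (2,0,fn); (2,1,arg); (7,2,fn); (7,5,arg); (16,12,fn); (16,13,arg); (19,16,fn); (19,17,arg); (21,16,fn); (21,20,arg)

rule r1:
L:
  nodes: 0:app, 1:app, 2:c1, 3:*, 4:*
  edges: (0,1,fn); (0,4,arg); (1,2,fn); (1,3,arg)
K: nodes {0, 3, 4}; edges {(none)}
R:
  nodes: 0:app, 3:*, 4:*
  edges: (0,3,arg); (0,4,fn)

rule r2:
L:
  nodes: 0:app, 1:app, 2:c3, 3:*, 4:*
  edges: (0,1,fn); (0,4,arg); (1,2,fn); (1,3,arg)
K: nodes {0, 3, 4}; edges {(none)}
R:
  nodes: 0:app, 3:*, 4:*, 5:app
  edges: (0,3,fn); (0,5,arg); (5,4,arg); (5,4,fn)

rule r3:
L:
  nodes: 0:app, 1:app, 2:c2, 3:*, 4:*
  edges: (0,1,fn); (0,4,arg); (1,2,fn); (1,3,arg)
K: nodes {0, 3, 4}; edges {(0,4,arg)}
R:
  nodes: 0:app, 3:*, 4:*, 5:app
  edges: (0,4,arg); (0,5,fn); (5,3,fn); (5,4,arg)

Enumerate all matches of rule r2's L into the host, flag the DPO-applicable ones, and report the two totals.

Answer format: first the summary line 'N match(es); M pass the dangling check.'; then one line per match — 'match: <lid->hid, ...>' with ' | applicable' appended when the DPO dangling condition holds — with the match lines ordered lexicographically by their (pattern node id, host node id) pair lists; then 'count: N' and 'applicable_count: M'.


0 match(es); 0 pass the dangling check.
count: 0
applicable_count: 0


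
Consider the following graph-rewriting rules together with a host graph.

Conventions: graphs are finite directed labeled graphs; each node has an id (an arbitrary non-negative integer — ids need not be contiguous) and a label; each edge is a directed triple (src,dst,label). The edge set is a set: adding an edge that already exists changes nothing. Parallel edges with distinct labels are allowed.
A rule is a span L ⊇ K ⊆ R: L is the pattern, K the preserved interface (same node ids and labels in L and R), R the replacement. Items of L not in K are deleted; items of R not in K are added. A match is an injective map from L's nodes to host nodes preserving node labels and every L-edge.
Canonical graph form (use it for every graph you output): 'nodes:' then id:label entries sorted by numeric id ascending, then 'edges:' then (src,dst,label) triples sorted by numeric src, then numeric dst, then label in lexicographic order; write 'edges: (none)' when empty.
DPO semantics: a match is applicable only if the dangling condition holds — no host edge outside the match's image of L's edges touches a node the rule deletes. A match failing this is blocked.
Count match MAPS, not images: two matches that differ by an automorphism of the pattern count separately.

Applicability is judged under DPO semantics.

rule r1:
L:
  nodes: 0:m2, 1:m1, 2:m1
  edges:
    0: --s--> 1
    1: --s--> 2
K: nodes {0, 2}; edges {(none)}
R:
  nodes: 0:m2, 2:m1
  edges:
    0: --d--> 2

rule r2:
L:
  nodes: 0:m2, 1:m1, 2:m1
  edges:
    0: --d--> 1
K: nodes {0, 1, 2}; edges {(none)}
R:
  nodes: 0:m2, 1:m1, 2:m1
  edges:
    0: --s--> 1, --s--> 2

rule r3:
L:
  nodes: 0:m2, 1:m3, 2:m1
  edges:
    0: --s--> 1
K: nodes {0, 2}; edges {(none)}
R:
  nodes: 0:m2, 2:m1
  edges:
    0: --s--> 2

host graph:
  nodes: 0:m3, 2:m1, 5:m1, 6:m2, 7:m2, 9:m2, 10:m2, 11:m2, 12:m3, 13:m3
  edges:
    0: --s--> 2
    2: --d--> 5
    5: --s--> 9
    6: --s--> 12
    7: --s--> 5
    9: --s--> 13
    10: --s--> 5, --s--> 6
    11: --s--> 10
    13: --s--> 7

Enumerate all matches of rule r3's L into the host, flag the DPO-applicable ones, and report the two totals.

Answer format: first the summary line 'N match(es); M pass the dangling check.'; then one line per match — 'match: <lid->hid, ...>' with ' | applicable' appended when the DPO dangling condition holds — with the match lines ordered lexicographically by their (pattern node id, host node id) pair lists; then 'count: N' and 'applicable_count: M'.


4 match(es); 2 pass the dangling check.
match: 0->6, 1->12, 2->2 | applicable
match: 0->6, 1->12, 2->5 | applicable
match: 0->9, 1->13, 2->2
match: 0->9, 1->13, 2->5
count: 4
applicable_count: 2


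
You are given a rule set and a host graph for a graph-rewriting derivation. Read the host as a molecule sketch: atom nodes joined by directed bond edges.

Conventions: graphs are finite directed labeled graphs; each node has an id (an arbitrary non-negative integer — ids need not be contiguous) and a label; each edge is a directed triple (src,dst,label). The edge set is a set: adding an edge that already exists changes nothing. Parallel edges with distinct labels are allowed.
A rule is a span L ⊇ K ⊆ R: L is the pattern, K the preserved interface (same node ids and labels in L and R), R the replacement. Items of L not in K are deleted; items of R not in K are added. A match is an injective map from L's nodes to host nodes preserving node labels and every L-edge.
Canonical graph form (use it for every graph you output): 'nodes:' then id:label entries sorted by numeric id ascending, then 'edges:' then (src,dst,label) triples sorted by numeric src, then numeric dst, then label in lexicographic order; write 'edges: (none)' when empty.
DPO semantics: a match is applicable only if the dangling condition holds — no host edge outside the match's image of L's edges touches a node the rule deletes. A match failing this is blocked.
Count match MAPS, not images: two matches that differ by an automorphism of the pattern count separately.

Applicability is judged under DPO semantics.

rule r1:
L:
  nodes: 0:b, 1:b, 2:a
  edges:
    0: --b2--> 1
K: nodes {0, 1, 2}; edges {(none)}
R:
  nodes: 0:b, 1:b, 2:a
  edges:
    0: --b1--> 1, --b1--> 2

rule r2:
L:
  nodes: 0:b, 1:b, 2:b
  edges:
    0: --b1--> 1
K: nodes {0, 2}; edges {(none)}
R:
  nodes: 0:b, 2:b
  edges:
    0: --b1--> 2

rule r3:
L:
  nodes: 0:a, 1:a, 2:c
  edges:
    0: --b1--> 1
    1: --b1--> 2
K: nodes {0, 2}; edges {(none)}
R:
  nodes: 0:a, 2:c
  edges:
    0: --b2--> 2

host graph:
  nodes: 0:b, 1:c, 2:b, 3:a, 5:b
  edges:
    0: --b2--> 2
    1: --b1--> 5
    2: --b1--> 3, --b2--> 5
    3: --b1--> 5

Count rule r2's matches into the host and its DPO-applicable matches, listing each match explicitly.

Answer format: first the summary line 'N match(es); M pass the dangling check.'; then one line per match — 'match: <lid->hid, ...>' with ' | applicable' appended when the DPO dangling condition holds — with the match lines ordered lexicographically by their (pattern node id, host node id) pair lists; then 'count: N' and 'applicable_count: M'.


0 match(es); 0 pass the dangling check.
count: 0
applicable_count: 0
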